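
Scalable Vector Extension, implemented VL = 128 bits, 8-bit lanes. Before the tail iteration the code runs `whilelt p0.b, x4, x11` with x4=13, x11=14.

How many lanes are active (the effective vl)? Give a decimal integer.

vl = 1

register lanes = 128/8 = 16
whilelt: lane j active iff 13+j < 14 → j < 1 → 1 active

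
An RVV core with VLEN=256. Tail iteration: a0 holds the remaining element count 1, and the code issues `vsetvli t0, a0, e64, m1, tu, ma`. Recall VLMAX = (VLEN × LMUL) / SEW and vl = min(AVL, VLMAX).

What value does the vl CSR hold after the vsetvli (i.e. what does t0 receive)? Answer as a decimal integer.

vl = 1

lanes per group: 256·1/64 = 4
vl = min(AVL, VLMAX) = min(1, 4) = 1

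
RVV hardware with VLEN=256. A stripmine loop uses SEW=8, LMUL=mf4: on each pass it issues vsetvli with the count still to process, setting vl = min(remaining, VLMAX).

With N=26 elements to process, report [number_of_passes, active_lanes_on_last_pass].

VLMAX = VLEN×LMUL/SEW = 256×1/4/8 = 8
iterations = ceil(26/8) = 4; final-pass vl = 2

[iterations, last_vl] = [4, 2]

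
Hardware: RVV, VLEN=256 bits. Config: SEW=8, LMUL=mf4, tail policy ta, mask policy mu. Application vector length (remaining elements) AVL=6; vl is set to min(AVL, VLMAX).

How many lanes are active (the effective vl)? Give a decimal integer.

vl = 6

lanes per group: 256·1/4/8 = 8
vl ← min(6, 8) = 6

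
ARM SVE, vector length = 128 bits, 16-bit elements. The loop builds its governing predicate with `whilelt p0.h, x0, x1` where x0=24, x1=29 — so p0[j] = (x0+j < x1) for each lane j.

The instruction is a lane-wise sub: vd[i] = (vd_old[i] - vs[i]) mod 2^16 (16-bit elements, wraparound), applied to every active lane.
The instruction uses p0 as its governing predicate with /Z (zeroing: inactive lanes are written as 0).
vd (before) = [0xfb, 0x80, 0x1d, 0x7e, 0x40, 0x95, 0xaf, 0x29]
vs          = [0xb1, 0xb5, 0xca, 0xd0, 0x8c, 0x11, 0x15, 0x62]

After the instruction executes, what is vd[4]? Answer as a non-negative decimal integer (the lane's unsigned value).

lane count: 128 div 16 = 8
whilelt: lane j active iff 24+j < 29 → j < 5 → 5 active
vd[0] sub(0xfb,0xb1) -> 0x4a
vd[1] sub(0x80,0xb5) -> 0xffcb
vd[2] sub(0x1d,0xca) -> 0xff53
vd[3] sub(0x7e,0xd0) -> 0xffae
vd[4] sub(0x40,0x8c) -> 0xffb4
vd[5] tail/zero -> 0x00
vd[6] tail/zero -> 0x00
vd[7] tail/zero -> 0x00

vd[4] = 65460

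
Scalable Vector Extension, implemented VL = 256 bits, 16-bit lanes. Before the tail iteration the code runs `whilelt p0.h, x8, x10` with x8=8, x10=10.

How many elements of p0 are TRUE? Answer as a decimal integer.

vl = 2

256-bit reg / 16-bit elem → 16 lanes
whilelt: lane j active iff 8+j < 10 → j < 2 → 2 active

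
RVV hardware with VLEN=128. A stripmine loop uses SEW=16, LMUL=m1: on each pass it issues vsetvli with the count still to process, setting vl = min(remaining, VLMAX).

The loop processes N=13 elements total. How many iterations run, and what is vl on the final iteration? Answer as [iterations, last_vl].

VLMAX = (128 × 1) / 16 = 8 lanes
iterations = ceil(13/8) = 2; final-pass vl = 5

[iterations, last_vl] = [2, 5]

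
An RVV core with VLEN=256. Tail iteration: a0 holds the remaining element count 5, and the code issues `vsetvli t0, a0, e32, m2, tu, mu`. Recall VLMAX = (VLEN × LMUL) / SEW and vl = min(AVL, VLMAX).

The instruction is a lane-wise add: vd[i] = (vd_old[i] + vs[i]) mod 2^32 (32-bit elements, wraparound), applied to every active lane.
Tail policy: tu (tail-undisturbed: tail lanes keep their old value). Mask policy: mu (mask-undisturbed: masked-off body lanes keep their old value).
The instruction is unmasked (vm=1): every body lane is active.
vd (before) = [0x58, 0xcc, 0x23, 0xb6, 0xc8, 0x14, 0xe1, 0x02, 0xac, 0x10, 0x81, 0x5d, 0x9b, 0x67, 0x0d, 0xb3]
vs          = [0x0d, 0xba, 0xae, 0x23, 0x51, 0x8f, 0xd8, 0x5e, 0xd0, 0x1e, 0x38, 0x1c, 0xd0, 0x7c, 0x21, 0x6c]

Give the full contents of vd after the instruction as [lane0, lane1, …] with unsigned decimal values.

VLMAX = VLEN×LMUL/SEW = 256×2/32 = 16
vl = min(AVL, VLMAX) = min(5, 16) = 5
[0] add(0x58,0x0d) = 0x65
[1] add(0xcc,0xba) = 0x186
[2] add(0x23,0xae) = 0xd1
[3] add(0xb6,0x23) = 0xd9
[4] add(0xc8,0x51) = 0x119
[5] tail/keep = 0x14
[6] tail/keep = 0xe1
[7] tail/keep = 0x02
[8] tail/keep = 0xac
[9] tail/keep = 0x10
[10] tail/keep = 0x81
[11] tail/keep = 0x5d
[12] tail/keep = 0x9b
[13] tail/keep = 0x67
[14] tail/keep = 0x0d
[15] tail/keep = 0xb3

vd = [101, 390, 209, 217, 281, 20, 225, 2, 172, 16, 129, 93, 155, 103, 13, 179]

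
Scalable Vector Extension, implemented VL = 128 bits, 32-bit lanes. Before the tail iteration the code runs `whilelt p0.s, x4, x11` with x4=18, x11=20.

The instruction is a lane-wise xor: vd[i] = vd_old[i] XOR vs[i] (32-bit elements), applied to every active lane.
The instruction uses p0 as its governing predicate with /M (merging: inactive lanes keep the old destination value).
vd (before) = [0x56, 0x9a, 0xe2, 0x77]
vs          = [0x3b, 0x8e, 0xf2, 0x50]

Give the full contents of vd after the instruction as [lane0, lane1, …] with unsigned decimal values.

vd = [109, 20, 226, 119]

lane count: 128 div 32 = 4
p0[j] = (18+j < 20); true for j=0..1 → 2 lanes set
  i=0: xor(0x56,0x3b) → 109
  i=1: xor(0x9a,0x8e) → 20
  i=2: tail/keep → 226
  i=3: tail/keep → 119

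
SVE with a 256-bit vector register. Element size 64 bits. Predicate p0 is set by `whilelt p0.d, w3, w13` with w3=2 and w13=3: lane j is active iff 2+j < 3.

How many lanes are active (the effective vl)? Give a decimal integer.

register lanes = 256/64 = 4
active while 2+j < 3, i.e. j ∈ [0,1) capped at 4 ⇒ 1

vl = 1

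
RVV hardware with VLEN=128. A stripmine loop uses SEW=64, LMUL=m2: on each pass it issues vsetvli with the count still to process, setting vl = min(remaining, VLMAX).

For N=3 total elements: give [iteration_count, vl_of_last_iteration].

[iterations, last_vl] = [1, 3]

lanes per group: 128·2/64 = 4
3 elements at 4/iter → 1 passes, remainder 3 on the last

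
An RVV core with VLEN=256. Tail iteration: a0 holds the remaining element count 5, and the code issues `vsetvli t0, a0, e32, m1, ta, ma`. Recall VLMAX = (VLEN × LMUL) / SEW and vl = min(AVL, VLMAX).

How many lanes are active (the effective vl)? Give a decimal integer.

VLMAX = VLEN×LMUL/SEW = 256×1/32 = 8
vl ← min(5, 8) = 5

vl = 5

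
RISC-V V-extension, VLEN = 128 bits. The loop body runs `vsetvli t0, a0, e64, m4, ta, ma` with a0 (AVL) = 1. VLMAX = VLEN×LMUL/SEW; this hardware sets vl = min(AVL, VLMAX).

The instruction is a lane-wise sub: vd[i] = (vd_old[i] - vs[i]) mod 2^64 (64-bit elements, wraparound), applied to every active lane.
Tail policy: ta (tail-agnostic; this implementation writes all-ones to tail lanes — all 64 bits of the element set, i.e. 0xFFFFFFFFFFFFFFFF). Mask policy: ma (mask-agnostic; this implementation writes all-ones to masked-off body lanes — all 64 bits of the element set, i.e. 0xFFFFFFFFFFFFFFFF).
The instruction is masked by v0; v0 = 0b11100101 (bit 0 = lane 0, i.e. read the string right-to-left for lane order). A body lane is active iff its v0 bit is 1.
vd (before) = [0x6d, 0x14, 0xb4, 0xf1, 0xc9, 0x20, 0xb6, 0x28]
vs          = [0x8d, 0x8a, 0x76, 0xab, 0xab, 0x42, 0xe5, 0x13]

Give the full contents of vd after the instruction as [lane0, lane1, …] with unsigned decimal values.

VLMAX = VLEN×LMUL/SEW = 128×4/64 = 8
vl = min(AVL, VLMAX) = min(1, 8) = 1
vd[0] sub(0x6d,0x8d) -> 0xffffffffffffffe0
vd[1] tail/ones -> 0xffffffffffffffff
vd[2] tail/ones -> 0xffffffffffffffff
vd[3] tail/ones -> 0xffffffffffffffff
vd[4] tail/ones -> 0xffffffffffffffff
vd[5] tail/ones -> 0xffffffffffffffff
vd[6] tail/ones -> 0xffffffffffffffff
vd[7] tail/ones -> 0xffffffffffffffff

vd = [18446744073709551584, 18446744073709551615, 18446744073709551615, 18446744073709551615, 18446744073709551615, 18446744073709551615, 18446744073709551615, 18446744073709551615]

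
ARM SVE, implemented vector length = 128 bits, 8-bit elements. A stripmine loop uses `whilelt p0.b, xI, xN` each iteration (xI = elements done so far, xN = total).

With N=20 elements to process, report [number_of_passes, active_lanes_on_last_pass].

[iterations, last_vl] = [2, 4]

lane count: 128 div 8 = 16
N=20: ⌈20/16⌉ = 2 iters; last vl = 20 − 1×16 = 4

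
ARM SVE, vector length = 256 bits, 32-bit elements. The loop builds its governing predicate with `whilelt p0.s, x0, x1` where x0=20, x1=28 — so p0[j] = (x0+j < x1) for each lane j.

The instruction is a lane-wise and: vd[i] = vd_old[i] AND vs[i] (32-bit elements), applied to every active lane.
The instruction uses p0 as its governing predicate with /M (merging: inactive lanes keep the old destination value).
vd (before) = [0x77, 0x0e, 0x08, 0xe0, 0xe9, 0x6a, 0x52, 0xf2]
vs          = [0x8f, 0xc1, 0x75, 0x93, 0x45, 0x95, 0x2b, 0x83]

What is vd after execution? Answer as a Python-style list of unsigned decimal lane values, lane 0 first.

lane count: 256 div 32 = 8
p0[j] = (20+j < 28); true for j=0..7 → 8 lanes set
[0] and(0x77,0x8f) = 0x07
[1] and(0x0e,0xc1) = 0x00
[2] and(0x08,0x75) = 0x00
[3] and(0xe0,0x93) = 0x80
[4] and(0xe9,0x45) = 0x41
[5] and(0x6a,0x95) = 0x00
[6] and(0x52,0x2b) = 0x02
[7] and(0xf2,0x83) = 0x82

vd = [7, 0, 0, 128, 65, 0, 2, 130]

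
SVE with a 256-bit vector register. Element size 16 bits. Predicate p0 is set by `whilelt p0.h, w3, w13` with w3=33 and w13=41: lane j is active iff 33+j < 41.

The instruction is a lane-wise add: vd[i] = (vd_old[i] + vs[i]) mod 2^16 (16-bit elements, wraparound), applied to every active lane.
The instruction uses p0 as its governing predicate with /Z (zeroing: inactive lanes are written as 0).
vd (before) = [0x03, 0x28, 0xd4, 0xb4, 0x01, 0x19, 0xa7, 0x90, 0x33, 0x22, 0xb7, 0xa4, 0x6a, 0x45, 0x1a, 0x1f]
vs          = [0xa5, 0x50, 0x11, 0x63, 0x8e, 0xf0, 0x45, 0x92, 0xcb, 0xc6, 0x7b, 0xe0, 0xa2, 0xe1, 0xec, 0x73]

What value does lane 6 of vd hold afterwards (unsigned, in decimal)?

vd[6] = 236

lane count: 256 div 16 = 16
active while 33+j < 41, i.e. j ∈ [0,8) capped at 16 ⇒ 8
lane  0: add(0x03,0xa5) ⇒ 0xa8
lane  1: add(0x28,0x50) ⇒ 0x78
lane  2: add(0xd4,0x11) ⇒ 0xe5
lane  3: add(0xb4,0x63) ⇒ 0x117
lane  4: add(0x01,0x8e) ⇒ 0x8f
lane  5: add(0x19,0xf0) ⇒ 0x109
lane  6: add(0xa7,0x45) ⇒ 0xec
lane  7: add(0x90,0x92) ⇒ 0x122
lane  8: tail/zero ⇒ 0x00
lane  9: tail/zero ⇒ 0x00
lane 10: tail/zero ⇒ 0x00
lane 11: tail/zero ⇒ 0x00
lane 12: tail/zero ⇒ 0x00
lane 13: tail/zero ⇒ 0x00
lane 14: tail/zero ⇒ 0x00
lane 15: tail/zero ⇒ 0x00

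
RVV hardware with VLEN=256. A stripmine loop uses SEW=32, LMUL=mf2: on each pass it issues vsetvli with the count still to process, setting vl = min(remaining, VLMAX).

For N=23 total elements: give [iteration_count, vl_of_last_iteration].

[iterations, last_vl] = [6, 3]

VLMAX = (256 × 1/2) / 32 = 4 lanes
23 elements at 4/iter → 6 passes, remainder 3 on the last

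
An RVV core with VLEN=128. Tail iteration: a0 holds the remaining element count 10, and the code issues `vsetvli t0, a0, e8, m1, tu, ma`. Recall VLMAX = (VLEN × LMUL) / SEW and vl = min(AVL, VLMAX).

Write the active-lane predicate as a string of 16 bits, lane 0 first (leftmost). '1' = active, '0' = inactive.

predicate = 1111111111000000

lanes per group: 128·1/8 = 16
vl = min(AVL, VLMAX) = min(10, 16) = 10
bits (lane 0 leftmost): 1111111111000000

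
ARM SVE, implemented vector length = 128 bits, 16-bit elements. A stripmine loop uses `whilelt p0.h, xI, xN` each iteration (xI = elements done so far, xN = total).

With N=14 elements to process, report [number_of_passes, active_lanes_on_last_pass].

[iterations, last_vl] = [2, 6]

lane count: 128 div 16 = 8
iterations = ceil(14/8) = 2; final-pass vl = 6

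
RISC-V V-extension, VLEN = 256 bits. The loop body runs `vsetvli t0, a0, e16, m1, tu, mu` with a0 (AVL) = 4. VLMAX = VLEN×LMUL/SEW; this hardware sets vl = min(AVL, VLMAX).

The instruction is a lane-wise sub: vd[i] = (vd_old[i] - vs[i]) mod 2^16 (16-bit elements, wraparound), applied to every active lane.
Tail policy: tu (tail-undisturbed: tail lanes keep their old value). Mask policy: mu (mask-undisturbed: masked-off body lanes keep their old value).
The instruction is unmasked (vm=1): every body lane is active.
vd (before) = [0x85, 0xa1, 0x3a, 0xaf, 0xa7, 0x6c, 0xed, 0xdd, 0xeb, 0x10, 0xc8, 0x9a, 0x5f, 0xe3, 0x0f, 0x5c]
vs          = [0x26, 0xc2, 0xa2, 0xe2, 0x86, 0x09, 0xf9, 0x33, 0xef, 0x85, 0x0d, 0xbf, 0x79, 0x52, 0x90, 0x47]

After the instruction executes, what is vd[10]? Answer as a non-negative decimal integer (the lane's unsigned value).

lanes per group: 256·1/16 = 16
AVL=4 ≤ VLMAX=16, so vl = 4
lane  0: sub(0x85,0x26) ⇒ 0x5f
lane  1: sub(0xa1,0xc2) ⇒ 0xffdf
lane  2: sub(0x3a,0xa2) ⇒ 0xff98
lane  3: sub(0xaf,0xe2) ⇒ 0xffcd
lane  4: tail/keep ⇒ 0xa7
lane  5: tail/keep ⇒ 0x6c
lane  6: tail/keep ⇒ 0xed
lane  7: tail/keep ⇒ 0xdd
lane  8: tail/keep ⇒ 0xeb
lane  9: tail/keep ⇒ 0x10
lane 10: tail/keep ⇒ 0xc8
lane 11: tail/keep ⇒ 0x9a
lane 12: tail/keep ⇒ 0x5f
lane 13: tail/keep ⇒ 0xe3
lane 14: tail/keep ⇒ 0x0f
lane 15: tail/keep ⇒ 0x5c

vd[10] = 200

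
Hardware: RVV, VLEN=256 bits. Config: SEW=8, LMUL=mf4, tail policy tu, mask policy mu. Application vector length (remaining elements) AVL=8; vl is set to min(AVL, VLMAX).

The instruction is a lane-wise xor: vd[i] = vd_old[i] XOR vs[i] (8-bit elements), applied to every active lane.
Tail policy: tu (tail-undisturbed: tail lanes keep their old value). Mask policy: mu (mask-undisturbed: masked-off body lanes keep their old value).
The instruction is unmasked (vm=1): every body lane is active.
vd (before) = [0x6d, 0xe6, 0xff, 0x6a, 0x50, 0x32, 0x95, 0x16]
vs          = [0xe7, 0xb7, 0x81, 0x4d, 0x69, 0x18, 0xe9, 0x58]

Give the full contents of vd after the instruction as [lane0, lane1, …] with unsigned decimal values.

vd = [138, 81, 126, 39, 57, 42, 124, 78]

VLMAX = VLEN×LMUL/SEW = 256×1/4/8 = 8
vl ← min(8, 8) = 8
vd[0] xor(0x6d,0xe7) -> 0x8a
vd[1] xor(0xe6,0xb7) -> 0x51
vd[2] xor(0xff,0x81) -> 0x7e
vd[3] xor(0x6a,0x4d) -> 0x27
vd[4] xor(0x50,0x69) -> 0x39
vd[5] xor(0x32,0x18) -> 0x2a
vd[6] xor(0x95,0xe9) -> 0x7c
vd[7] xor(0x16,0x58) -> 0x4e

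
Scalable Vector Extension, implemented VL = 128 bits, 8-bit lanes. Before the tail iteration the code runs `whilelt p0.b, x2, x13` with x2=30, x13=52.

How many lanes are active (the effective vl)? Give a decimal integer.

register lanes = 128/8 = 16
p0[j] = (30+j < 52); true for j=0..15 → 16 lanes set

vl = 16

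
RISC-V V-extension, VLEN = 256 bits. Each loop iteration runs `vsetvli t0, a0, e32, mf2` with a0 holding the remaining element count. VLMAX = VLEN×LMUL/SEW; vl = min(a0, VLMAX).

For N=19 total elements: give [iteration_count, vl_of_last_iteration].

VLMAX = (256 × 1/2) / 32 = 4 lanes
iterations = ceil(19/4) = 5; final-pass vl = 3

[iterations, last_vl] = [5, 3]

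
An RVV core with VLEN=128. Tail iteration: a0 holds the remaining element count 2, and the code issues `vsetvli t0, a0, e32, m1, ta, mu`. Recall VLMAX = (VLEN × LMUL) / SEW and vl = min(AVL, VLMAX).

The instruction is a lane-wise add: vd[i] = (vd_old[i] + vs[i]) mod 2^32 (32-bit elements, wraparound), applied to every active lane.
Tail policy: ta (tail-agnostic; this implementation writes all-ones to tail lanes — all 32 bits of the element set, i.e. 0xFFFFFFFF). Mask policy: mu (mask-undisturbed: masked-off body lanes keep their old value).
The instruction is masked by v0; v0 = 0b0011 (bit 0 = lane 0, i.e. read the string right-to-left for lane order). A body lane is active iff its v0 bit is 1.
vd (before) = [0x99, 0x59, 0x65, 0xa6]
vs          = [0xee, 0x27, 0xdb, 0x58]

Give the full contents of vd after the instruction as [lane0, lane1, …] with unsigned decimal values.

lanes per group: 128·1/32 = 4
AVL=2 ≤ VLMAX=4, so vl = 2
  i=0: add(0x99,0xee) → 391
  i=1: add(0x59,0x27) → 128
  i=2: tail/ones → 4294967295
  i=3: tail/ones → 4294967295

vd = [391, 128, 4294967295, 4294967295]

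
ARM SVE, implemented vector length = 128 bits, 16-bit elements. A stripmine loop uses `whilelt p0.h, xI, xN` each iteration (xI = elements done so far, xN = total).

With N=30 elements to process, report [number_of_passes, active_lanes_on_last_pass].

lane count: 128 div 16 = 8
iterations = ceil(30/8) = 4; final-pass vl = 6

[iterations, last_vl] = [4, 6]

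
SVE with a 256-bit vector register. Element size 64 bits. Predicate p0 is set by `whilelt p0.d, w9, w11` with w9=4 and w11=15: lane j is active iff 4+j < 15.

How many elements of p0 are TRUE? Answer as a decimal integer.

lane count: 256 div 64 = 4
active while 4+j < 15, i.e. j ∈ [0,11) capped at 4 ⇒ 4

vl = 4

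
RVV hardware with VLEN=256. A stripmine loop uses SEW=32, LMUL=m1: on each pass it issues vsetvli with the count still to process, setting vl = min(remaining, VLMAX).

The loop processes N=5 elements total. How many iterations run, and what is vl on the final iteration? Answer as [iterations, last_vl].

VLMAX = (256 × 1) / 32 = 8 lanes
iterations = ceil(5/8) = 1; final-pass vl = 5

[iterations, last_vl] = [1, 5]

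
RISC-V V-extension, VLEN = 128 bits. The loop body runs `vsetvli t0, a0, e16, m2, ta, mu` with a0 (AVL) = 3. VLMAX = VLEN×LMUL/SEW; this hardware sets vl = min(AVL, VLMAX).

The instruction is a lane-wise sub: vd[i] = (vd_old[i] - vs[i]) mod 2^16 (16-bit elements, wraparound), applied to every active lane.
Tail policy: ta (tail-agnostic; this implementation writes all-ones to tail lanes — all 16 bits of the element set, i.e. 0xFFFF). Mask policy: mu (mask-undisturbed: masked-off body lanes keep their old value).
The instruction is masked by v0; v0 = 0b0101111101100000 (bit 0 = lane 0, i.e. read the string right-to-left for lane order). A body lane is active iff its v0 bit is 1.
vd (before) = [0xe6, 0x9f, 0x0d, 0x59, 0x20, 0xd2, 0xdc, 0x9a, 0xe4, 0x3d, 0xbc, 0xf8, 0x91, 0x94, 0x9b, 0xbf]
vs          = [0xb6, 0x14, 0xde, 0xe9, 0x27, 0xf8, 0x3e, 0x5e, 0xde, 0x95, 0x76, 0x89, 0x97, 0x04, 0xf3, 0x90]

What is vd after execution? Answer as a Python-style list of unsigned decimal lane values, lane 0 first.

lanes per group: 128·2/16 = 16
AVL=3 ≤ VLMAX=16, so vl = 3
  i=0: mask-off/keep → 230
  i=1: mask-off/keep → 159
  i=2: mask-off/keep → 13
  i=3: tail/ones → 65535
  i=4: tail/ones → 65535
  i=5: tail/ones → 65535
  i=6: tail/ones → 65535
  i=7: tail/ones → 65535
  i=8: tail/ones → 65535
  i=9: tail/ones → 65535
  i=10: tail/ones → 65535
  i=11: tail/ones → 65535
  i=12: tail/ones → 65535
  i=13: tail/ones → 65535
  i=14: tail/ones → 65535
  i=15: tail/ones → 65535

vd = [230, 159, 13, 65535, 65535, 65535, 65535, 65535, 65535, 65535, 65535, 65535, 65535, 65535, 65535, 65535]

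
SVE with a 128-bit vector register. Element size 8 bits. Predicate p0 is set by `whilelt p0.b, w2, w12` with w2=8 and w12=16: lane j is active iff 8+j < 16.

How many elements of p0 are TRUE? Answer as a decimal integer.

vl = 8

register lanes = 128/8 = 16
active while 8+j < 16, i.e. j ∈ [0,8) capped at 16 ⇒ 8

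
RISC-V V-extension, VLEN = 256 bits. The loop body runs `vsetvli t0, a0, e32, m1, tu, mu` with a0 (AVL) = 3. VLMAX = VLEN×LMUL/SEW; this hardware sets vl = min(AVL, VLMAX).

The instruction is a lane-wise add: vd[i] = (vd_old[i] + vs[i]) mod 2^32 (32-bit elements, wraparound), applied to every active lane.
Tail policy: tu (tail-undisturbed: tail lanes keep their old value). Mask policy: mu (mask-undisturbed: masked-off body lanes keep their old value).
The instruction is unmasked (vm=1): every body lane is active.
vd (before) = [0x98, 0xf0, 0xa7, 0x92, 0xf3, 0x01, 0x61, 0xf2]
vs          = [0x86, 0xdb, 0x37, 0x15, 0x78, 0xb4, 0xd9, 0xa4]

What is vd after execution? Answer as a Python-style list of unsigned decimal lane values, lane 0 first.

vd = [286, 459, 222, 146, 243, 1, 97, 242]

VLMAX = VLEN×LMUL/SEW = 256×1/32 = 8
AVL=3 ≤ VLMAX=8, so vl = 3
[0] add(0x98,0x86) = 0x11e
[1] add(0xf0,0xdb) = 0x1cb
[2] add(0xa7,0x37) = 0xde
[3] tail/keep = 0x92
[4] tail/keep = 0xf3
[5] tail/keep = 0x01
[6] tail/keep = 0x61
[7] tail/keep = 0xf2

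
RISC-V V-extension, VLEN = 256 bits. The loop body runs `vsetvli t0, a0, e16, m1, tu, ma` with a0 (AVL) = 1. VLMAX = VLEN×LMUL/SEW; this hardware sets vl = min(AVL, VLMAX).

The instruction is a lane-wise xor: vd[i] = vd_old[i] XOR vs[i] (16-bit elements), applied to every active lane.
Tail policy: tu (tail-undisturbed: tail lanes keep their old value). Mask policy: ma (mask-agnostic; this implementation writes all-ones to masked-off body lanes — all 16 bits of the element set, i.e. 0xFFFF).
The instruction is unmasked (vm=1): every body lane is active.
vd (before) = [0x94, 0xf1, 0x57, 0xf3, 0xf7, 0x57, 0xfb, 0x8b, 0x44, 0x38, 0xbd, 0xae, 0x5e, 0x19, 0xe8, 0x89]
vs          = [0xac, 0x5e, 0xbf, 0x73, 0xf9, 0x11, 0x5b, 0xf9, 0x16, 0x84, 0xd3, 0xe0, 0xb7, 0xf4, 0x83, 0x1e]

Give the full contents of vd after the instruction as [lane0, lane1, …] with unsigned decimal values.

vd = [56, 241, 87, 243, 247, 87, 251, 139, 68, 56, 189, 174, 94, 25, 232, 137]

VLMAX = VLEN×LMUL/SEW = 256×1/16 = 16
AVL=1 ≤ VLMAX=16, so vl = 1
[0] xor(0x94,0xac) = 0x38
[1] tail/keep = 0xf1
[2] tail/keep = 0x57
[3] tail/keep = 0xf3
[4] tail/keep = 0xf7
[5] tail/keep = 0x57
[6] tail/keep = 0xfb
[7] tail/keep = 0x8b
[8] tail/keep = 0x44
[9] tail/keep = 0x38
[10] tail/keep = 0xbd
[11] tail/keep = 0xae
[12] tail/keep = 0x5e
[13] tail/keep = 0x19
[14] tail/keep = 0xe8
[15] tail/keep = 0x89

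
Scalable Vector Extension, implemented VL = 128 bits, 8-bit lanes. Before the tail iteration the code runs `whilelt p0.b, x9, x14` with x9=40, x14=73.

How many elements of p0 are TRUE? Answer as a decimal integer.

vl = 16

lane count: 128 div 8 = 16
whilelt: lane j active iff 40+j < 73 → j < 33 → 16 active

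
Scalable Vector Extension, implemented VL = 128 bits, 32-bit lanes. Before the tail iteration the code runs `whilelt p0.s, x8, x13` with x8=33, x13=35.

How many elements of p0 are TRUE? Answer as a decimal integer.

register lanes = 128/32 = 4
whilelt: lane j active iff 33+j < 35 → j < 2 → 2 active

vl = 2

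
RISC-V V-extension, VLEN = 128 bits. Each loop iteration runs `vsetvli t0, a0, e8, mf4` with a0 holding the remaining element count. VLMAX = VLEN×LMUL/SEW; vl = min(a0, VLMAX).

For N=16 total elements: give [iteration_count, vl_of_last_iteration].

[iterations, last_vl] = [4, 4]

VLMAX = VLEN×LMUL/SEW = 128×1/4/8 = 4
N=16: ⌈16/4⌉ = 4 iters; last vl = 16 − 3×4 = 4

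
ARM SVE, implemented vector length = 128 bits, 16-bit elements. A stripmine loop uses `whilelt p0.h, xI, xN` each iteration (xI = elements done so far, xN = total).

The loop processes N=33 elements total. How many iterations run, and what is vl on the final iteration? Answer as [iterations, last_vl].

[iterations, last_vl] = [5, 1]

128-bit reg / 16-bit elem → 8 lanes
iterations = ceil(33/8) = 5; final-pass vl = 1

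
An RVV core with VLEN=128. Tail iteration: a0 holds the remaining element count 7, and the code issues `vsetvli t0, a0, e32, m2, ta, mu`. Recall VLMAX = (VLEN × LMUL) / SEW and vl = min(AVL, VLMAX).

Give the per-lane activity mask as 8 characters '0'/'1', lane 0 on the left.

predicate = 11111110

VLMAX = (128 × 2) / 32 = 8 lanes
vl ← min(7, 8) = 7
bits (lane 0 leftmost): 11111110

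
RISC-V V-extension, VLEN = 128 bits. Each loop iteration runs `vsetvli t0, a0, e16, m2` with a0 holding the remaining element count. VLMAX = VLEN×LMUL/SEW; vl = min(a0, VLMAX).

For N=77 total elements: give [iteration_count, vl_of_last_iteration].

VLMAX = VLEN×LMUL/SEW = 128×2/16 = 16
iterations = ceil(77/16) = 5; final-pass vl = 13

[iterations, last_vl] = [5, 13]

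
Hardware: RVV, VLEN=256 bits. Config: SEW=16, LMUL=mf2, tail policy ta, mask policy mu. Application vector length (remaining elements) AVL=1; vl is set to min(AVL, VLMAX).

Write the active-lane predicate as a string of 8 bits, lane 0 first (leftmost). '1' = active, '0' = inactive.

predicate = 10000000

VLMAX = VLEN×LMUL/SEW = 256×1/2/16 = 8
AVL=1 ≤ VLMAX=8, so vl = 1
bits (lane 0 leftmost): 10000000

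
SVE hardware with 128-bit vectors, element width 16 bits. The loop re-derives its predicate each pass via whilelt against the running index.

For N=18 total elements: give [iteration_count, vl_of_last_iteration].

128-bit reg / 16-bit elem → 8 lanes
18 elements at 8/iter → 3 passes, remainder 2 on the last

[iterations, last_vl] = [3, 2]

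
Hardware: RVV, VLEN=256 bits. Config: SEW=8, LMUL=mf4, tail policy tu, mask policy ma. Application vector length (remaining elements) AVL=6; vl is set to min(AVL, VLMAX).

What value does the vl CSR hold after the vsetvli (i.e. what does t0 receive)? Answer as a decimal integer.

VLMAX = VLEN×LMUL/SEW = 256×1/4/8 = 8
vl ← min(6, 8) = 6

vl = 6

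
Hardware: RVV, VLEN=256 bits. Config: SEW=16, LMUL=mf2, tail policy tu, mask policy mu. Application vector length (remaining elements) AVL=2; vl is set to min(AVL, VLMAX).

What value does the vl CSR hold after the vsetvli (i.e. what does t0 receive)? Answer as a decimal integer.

vl = 2

lanes per group: 256·1/2/16 = 8
AVL=2 ≤ VLMAX=8, so vl = 2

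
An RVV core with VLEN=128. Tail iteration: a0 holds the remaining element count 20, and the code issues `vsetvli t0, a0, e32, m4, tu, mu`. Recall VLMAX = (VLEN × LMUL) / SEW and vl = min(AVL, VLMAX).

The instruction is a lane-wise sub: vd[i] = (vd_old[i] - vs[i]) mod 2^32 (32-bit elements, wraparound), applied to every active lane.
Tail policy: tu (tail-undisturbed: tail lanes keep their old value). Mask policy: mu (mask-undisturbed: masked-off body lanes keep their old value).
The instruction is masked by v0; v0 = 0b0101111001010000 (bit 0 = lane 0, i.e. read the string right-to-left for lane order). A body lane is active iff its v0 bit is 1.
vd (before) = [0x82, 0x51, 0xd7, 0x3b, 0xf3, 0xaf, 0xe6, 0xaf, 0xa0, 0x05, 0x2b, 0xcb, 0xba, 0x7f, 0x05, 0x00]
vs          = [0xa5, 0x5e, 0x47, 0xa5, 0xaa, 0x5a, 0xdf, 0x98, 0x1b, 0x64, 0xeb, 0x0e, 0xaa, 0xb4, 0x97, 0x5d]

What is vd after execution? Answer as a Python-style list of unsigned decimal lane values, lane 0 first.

VLMAX = (128 × 4) / 32 = 16 lanes
vl = min(AVL, VLMAX) = min(20, 16) = 16
[0] mask-off/keep = 0x82
[1] mask-off/keep = 0x51
[2] mask-off/keep = 0xd7
[3] mask-off/keep = 0x3b
[4] sub(0xf3,0xaa) = 0x49
[5] mask-off/keep = 0xaf
[6] sub(0xe6,0xdf) = 0x07
[7] mask-off/keep = 0xaf
[8] mask-off/keep = 0xa0
[9] sub(0x05,0x64) = 0xffffffa1
[10] sub(0x2b,0xeb) = 0xffffff40
[11] sub(0xcb,0x0e) = 0xbd
[12] sub(0xba,0xaa) = 0x10
[13] mask-off/keep = 0x7f
[14] sub(0x05,0x97) = 0xffffff6e
[15] mask-off/keep = 0x00

vd = [130, 81, 215, 59, 73, 175, 7, 175, 160, 4294967201, 4294967104, 189, 16, 127, 4294967150, 0]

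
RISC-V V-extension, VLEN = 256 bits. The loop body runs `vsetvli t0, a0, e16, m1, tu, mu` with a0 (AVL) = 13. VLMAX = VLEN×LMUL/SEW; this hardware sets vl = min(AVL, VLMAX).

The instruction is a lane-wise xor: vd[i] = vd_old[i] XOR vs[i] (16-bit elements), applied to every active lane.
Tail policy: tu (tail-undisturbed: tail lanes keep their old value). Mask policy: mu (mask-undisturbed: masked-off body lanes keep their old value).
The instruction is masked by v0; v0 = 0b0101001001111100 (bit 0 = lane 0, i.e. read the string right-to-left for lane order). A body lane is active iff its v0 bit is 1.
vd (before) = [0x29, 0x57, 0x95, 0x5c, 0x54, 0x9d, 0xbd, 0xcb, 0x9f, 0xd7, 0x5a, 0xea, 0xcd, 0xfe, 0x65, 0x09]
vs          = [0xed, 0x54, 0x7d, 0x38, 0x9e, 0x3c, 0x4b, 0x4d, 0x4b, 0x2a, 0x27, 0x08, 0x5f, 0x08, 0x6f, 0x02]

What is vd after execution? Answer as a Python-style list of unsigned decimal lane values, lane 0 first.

vd = [41, 87, 232, 100, 202, 161, 246, 203, 159, 253, 90, 234, 146, 254, 101, 9]

VLMAX = VLEN×LMUL/SEW = 256×1/16 = 16
vl = min(AVL, VLMAX) = min(13, 16) = 13
  i=0: mask-off/keep → 41
  i=1: mask-off/keep → 87
  i=2: xor(0x95,0x7d) → 232
  i=3: xor(0x5c,0x38) → 100
  i=4: xor(0x54,0x9e) → 202
  i=5: xor(0x9d,0x3c) → 161
  i=6: xor(0xbd,0x4b) → 246
  i=7: mask-off/keep → 203
  i=8: mask-off/keep → 159
  i=9: xor(0xd7,0x2a) → 253
  i=10: mask-off/keep → 90
  i=11: mask-off/keep → 234
  i=12: xor(0xcd,0x5f) → 146
  i=13: tail/keep → 254
  i=14: tail/keep → 101
  i=15: tail/keep → 9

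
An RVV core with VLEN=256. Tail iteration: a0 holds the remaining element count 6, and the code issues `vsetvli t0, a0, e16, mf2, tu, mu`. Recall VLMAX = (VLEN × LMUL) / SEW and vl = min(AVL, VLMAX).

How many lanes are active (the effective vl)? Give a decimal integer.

vl = 6

VLMAX = (256 × 1/2) / 16 = 8 lanes
vl ← min(6, 8) = 6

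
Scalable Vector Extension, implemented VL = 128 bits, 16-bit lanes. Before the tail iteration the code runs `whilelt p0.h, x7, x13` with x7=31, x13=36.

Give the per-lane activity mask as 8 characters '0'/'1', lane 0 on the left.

predicate = 11111000

lane count: 128 div 16 = 8
p0[j] = (31+j < 36); true for j=0..4 → 5 lanes set
bits (lane 0 leftmost): 11111000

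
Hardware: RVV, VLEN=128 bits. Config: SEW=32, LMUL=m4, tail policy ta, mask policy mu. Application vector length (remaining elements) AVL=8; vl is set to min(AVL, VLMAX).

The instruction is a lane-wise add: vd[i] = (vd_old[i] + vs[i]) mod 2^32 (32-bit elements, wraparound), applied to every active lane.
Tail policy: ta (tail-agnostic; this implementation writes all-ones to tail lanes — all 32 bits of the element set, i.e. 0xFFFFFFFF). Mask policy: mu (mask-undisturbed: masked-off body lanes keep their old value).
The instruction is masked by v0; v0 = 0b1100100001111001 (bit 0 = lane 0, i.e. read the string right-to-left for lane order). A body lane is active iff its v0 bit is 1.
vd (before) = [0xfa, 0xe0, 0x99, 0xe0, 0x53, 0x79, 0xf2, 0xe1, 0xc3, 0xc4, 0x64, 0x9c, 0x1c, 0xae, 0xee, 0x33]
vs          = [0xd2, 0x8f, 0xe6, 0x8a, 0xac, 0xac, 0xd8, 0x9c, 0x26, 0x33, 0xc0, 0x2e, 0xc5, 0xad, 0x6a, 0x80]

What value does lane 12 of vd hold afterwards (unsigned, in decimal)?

VLMAX = VLEN×LMUL/SEW = 128×4/32 = 16
vl = min(AVL, VLMAX) = min(8, 16) = 8
  i=0: add(0xfa,0xd2) → 460
  i=1: mask-off/keep → 224
  i=2: mask-off/keep → 153
  i=3: add(0xe0,0x8a) → 362
  i=4: add(0x53,0xac) → 255
  i=5: add(0x79,0xac) → 293
  i=6: add(0xf2,0xd8) → 458
  i=7: mask-off/keep → 225
  i=8: tail/ones → 4294967295
  i=9: tail/ones → 4294967295
  i=10: tail/ones → 4294967295
  i=11: tail/ones → 4294967295
  i=12: tail/ones → 4294967295
  i=13: tail/ones → 4294967295
  i=14: tail/ones → 4294967295
  i=15: tail/ones → 4294967295

vd[12] = 4294967295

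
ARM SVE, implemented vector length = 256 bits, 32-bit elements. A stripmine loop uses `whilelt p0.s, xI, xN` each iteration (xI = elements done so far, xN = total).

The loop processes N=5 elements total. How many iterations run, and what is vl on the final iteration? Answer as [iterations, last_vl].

[iterations, last_vl] = [1, 5]

lane count: 256 div 32 = 8
5 elements at 8/iter → 1 passes, remainder 5 on the last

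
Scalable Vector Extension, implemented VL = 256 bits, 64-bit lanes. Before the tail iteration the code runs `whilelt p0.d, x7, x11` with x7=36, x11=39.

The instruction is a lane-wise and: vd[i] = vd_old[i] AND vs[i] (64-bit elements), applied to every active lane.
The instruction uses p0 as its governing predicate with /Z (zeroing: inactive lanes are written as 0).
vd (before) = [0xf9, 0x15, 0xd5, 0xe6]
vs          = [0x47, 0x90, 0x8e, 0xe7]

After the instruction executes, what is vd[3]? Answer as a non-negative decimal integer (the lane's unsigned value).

vd[3] = 0

register lanes = 256/64 = 4
p0[j] = (36+j < 39); true for j=0..2 → 3 lanes set
  i=0: and(0xf9,0x47) → 65
  i=1: and(0x15,0x90) → 16
  i=2: and(0xd5,0x8e) → 132
  i=3: tail/zero → 0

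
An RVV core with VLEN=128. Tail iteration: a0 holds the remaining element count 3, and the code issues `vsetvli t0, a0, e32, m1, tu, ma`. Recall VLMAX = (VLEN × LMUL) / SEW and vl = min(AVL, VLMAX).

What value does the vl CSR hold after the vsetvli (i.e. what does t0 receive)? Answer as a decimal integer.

vl = 3

VLMAX = VLEN×LMUL/SEW = 128×1/32 = 4
vl = min(AVL, VLMAX) = min(3, 4) = 3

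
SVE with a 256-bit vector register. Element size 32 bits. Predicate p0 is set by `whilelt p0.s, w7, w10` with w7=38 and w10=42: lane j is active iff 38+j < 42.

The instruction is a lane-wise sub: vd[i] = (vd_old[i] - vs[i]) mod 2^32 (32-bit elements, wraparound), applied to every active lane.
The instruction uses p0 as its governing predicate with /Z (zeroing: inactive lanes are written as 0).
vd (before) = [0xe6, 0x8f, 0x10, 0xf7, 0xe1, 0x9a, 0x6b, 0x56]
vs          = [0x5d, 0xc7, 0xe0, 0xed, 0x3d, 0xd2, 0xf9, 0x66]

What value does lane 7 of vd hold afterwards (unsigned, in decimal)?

vd[7] = 0

256-bit reg / 32-bit elem → 8 lanes
active while 38+j < 42, i.e. j ∈ [0,4) capped at 8 ⇒ 4
  i=0: sub(0xe6,0x5d) → 137
  i=1: sub(0x8f,0xc7) → 4294967240
  i=2: sub(0x10,0xe0) → 4294967088
  i=3: sub(0xf7,0xed) → 10
  i=4: tail/zero → 0
  i=5: tail/zero → 0
  i=6: tail/zero → 0
  i=7: tail/zero → 0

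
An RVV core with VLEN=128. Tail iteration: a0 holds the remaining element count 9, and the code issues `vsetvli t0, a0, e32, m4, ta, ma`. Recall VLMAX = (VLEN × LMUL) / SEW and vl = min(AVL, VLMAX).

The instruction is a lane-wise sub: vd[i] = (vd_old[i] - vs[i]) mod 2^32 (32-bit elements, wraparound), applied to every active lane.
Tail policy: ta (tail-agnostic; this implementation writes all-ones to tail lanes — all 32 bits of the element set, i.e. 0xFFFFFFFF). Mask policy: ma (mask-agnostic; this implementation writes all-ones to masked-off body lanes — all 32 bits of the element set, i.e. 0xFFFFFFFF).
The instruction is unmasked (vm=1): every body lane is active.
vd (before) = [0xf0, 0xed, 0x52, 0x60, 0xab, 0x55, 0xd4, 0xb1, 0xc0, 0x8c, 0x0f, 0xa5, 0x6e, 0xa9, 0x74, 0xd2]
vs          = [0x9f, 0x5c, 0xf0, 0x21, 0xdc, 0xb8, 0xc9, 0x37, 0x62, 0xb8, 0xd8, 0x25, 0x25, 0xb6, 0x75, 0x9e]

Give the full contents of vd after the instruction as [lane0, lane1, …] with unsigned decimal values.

vd = [81, 145, 4294967138, 63, 4294967247, 4294967197, 11, 122, 94, 4294967295, 4294967295, 4294967295, 4294967295, 4294967295, 4294967295, 4294967295]

VLMAX = VLEN×LMUL/SEW = 128×4/32 = 16
AVL=9 ≤ VLMAX=16, so vl = 9
[0] sub(0xf0,0x9f) = 0x51
[1] sub(0xed,0x5c) = 0x91
[2] sub(0x52,0xf0) = 0xffffff62
[3] sub(0x60,0x21) = 0x3f
[4] sub(0xab,0xdc) = 0xffffffcf
[5] sub(0x55,0xb8) = 0xffffff9d
[6] sub(0xd4,0xc9) = 0x0b
[7] sub(0xb1,0x37) = 0x7a
[8] sub(0xc0,0x62) = 0x5e
[9] tail/ones = 0xffffffff
[10] tail/ones = 0xffffffff
[11] tail/ones = 0xffffffff
[12] tail/ones = 0xffffffff
[13] tail/ones = 0xffffffff
[14] tail/ones = 0xffffffff
[15] tail/ones = 0xffffffff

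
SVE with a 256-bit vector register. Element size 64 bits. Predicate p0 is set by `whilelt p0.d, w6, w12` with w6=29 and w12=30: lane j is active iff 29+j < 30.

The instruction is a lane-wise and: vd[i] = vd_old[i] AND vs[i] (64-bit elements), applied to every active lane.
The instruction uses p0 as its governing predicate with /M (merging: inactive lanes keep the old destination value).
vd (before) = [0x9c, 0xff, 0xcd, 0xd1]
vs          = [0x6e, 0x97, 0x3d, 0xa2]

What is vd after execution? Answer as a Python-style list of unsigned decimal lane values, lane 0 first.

vd = [12, 255, 205, 209]

register lanes = 256/64 = 4
whilelt: lane j active iff 29+j < 30 → j < 1 → 1 active
vd[0] and(0x9c,0x6e) -> 0x0c
vd[1] tail/keep -> 0xff
vd[2] tail/keep -> 0xcd
vd[3] tail/keep -> 0xd1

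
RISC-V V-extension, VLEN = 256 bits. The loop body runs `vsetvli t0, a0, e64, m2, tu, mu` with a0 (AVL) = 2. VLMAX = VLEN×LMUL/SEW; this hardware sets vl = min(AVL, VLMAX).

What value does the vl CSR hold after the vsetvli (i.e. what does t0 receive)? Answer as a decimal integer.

vl = 2

lanes per group: 256·2/64 = 8
vl = min(AVL, VLMAX) = min(2, 8) = 2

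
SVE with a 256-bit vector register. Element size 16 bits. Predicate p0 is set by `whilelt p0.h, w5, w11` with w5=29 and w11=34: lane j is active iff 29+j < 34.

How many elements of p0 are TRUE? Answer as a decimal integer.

vl = 5

lane count: 256 div 16 = 16
active while 29+j < 34, i.e. j ∈ [0,5) capped at 16 ⇒ 5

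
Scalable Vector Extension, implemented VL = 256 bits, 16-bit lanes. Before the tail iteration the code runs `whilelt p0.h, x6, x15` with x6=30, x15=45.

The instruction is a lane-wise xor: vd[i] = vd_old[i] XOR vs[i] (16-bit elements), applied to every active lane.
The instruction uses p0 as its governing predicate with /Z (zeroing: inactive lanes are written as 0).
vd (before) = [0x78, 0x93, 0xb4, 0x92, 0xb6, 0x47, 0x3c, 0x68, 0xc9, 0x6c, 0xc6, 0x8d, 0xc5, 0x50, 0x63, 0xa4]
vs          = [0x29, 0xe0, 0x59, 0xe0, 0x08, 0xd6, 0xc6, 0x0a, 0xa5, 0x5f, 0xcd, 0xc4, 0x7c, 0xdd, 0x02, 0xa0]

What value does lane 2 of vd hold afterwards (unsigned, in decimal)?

register lanes = 256/16 = 16
whilelt: lane j active iff 30+j < 45 → j < 15 → 15 active
[0] xor(0x78,0x29) = 0x51
[1] xor(0x93,0xe0) = 0x73
[2] xor(0xb4,0x59) = 0xed
[3] xor(0x92,0xe0) = 0x72
[4] xor(0xb6,0x08) = 0xbe
[5] xor(0x47,0xd6) = 0x91
[6] xor(0x3c,0xc6) = 0xfa
[7] xor(0x68,0x0a) = 0x62
[8] xor(0xc9,0xa5) = 0x6c
[9] xor(0x6c,0x5f) = 0x33
[10] xor(0xc6,0xcd) = 0x0b
[11] xor(0x8d,0xc4) = 0x49
[12] xor(0xc5,0x7c) = 0xb9
[13] xor(0x50,0xdd) = 0x8d
[14] xor(0x63,0x02) = 0x61
[15] tail/zero = 0x00

vd[2] = 237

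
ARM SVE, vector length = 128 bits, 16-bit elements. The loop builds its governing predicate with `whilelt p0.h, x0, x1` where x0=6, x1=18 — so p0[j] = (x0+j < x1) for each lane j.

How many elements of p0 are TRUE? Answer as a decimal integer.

vl = 8

register lanes = 128/16 = 8
active while 6+j < 18, i.e. j ∈ [0,12) capped at 8 ⇒ 8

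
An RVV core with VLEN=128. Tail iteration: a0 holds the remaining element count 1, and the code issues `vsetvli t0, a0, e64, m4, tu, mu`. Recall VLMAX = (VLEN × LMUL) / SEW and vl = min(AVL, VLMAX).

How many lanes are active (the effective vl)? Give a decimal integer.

vl = 1

VLMAX = (128 × 4) / 64 = 8 lanes
vl = min(AVL, VLMAX) = min(1, 8) = 1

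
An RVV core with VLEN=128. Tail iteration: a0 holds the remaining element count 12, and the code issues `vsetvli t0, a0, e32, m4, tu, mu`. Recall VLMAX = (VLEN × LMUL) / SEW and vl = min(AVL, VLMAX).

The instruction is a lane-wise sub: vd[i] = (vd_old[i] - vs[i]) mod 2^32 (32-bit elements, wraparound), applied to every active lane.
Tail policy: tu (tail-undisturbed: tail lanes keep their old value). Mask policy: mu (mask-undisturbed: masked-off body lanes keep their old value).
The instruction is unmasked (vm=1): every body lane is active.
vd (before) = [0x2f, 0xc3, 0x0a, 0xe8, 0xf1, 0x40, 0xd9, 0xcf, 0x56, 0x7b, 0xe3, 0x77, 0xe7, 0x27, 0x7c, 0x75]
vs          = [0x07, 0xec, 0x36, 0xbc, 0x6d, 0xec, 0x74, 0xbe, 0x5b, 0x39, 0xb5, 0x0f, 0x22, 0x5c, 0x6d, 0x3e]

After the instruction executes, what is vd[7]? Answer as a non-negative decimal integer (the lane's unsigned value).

VLMAX = (128 × 4) / 32 = 16 lanes
AVL=12 ≤ VLMAX=16, so vl = 12
[0] sub(0x2f,0x07) = 0x28
[1] sub(0xc3,0xec) = 0xffffffd7
[2] sub(0x0a,0x36) = 0xffffffd4
[3] sub(0xe8,0xbc) = 0x2c
[4] sub(0xf1,0x6d) = 0x84
[5] sub(0x40,0xec) = 0xffffff54
[6] sub(0xd9,0x74) = 0x65
[7] sub(0xcf,0xbe) = 0x11
[8] sub(0x56,0x5b) = 0xfffffffb
[9] sub(0x7b,0x39) = 0x42
[10] sub(0xe3,0xb5) = 0x2e
[11] sub(0x77,0x0f) = 0x68
[12] tail/keep = 0xe7
[13] tail/keep = 0x27
[14] tail/keep = 0x7c
[15] tail/keep = 0x75

vd[7] = 17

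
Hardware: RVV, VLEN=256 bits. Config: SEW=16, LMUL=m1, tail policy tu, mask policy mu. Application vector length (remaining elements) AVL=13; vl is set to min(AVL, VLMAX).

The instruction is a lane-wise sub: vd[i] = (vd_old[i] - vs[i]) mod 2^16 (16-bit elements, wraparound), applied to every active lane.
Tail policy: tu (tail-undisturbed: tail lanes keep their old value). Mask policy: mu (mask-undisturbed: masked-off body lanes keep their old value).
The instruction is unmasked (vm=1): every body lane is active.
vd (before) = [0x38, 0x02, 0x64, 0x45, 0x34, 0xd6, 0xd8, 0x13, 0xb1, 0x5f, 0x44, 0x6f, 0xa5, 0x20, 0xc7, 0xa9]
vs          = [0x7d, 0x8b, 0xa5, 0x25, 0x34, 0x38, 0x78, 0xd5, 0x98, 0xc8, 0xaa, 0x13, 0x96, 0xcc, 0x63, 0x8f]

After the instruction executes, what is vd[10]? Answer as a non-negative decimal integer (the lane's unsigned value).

lanes per group: 256·1/16 = 16
vl = min(AVL, VLMAX) = min(13, 16) = 13
vd[0] sub(0x38,0x7d) -> 0xffbb
vd[1] sub(0x02,0x8b) -> 0xff77
vd[2] sub(0x64,0xa5) -> 0xffbf
vd[3] sub(0x45,0x25) -> 0x20
vd[4] sub(0x34,0x34) -> 0x00
vd[5] sub(0xd6,0x38) -> 0x9e
vd[6] sub(0xd8,0x78) -> 0x60
vd[7] sub(0x13,0xd5) -> 0xff3e
vd[8] sub(0xb1,0x98) -> 0x19
vd[9] sub(0x5f,0xc8) -> 0xff97
vd[10] sub(0x44,0xaa) -> 0xff9a
vd[11] sub(0x6f,0x13) -> 0x5c
vd[12] sub(0xa5,0x96) -> 0x0f
vd[13] tail/keep -> 0x20
vd[14] tail/keep -> 0xc7
vd[15] tail/keep -> 0xa9

vd[10] = 65434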